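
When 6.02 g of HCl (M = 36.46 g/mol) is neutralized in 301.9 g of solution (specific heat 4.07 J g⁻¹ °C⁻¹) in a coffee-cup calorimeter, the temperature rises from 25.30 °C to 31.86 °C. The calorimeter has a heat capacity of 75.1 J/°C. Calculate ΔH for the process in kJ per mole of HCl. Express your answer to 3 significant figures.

ΔH = -51.8 kJ/mol

|ΔT| = |31.86 − 25.30| = 6.56 °C
|q_surr| = (301.9 × 4.07 + 75.1) × 6.56 = 1303.833 × 6.56 = 8553 J
n(HCl) = 6.02 / 36.46 = 0.1651 mol
Temperature rose, so q_rxn = −|q_surr| = -8.553 kJ
ΔH = q_rxn / n = -51.80 kJ/mol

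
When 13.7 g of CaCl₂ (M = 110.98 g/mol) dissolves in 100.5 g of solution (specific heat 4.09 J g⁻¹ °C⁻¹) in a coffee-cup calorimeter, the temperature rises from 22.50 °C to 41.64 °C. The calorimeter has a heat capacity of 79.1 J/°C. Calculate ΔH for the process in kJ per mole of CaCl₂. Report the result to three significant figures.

|ΔT| = |41.64 − 22.50| = 19.14 °C
|q_surr| = (100.5 × 4.09 + 79.1) × 19.14 = 490.145 × 19.14 = 9381 J
n(CaCl₂) = 13.7 / 110.98 = 0.1234 mol
Temperature rose, so q_rxn = −|q_surr| = -9.381 kJ
ΔH = q_rxn / n = -76.02 kJ/mol

ΔH = -76.0 kJ/mol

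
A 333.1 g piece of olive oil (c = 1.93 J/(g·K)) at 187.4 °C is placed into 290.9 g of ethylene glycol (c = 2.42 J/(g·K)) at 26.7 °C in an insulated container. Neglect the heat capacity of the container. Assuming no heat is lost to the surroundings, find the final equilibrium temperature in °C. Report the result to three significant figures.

Heat lost by olive oil = heat gained by ethylene glycol.
(333.1)(1.93)(187.4 − T) = (290.9)(2.42)(T − 26.7)
642.883 (187.4 − T) = 703.978 (T − 26.7)
120480 − 642.883 T = 703.978 T − 18796
139276 = 1346.861 T
T = 103.4 °C

T_f = 103 °C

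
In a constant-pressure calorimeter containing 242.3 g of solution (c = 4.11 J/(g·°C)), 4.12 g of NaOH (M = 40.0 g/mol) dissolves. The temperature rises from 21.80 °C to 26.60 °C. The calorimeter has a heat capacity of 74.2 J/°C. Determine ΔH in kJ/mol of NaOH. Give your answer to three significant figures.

|ΔT| = |26.60 − 21.80| = 4.80 °C
|q_surr| = (242.3 × 4.11 + 74.2) × 4.80 = 1070.053 × 4.80 = 5136 J
n(NaOH) = 4.12 / 40.0 = 0.1030 mol
Temperature rose, so q_rxn = −|q_surr| = -5.136 kJ
ΔH = q_rxn / n = -49.86 kJ/mol

ΔH = -49.9 kJ/mol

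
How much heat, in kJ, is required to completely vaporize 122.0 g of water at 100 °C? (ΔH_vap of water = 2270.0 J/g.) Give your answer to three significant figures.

q = m × ΔH_vap = 122.0 × 2270.0 = 276900 J = 277 kJ

q = 277 kJ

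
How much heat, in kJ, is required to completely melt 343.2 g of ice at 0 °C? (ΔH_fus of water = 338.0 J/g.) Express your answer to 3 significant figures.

q = m × ΔH_fus = 343.2 × 338.0 = 116000 J = 116 kJ

q = 116 kJ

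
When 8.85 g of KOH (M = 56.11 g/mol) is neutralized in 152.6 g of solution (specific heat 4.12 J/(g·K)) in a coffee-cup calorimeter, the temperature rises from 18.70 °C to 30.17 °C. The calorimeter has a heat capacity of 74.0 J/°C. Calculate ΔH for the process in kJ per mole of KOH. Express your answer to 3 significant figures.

|ΔT| = |30.17 − 18.70| = 11.47 °C
|q_surr| = (152.6 × 4.12 + 74.0) × 11.47 = 702.712 × 11.47 = 8060 J
n(KOH) = 8.85 / 56.11 = 0.1577 mol
Temperature rose, so q_rxn = −|q_surr| = -8.060 kJ
ΔH = q_rxn / n = -51.11 kJ/mol

ΔH = -51.1 kJ/mol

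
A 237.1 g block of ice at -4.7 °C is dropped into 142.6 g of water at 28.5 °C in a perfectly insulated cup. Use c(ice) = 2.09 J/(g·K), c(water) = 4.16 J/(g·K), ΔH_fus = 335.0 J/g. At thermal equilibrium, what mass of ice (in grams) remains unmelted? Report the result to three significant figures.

m_ice remaining = 194 g

Heat to warm all ice to 0 °C: 237.1×2.09×4.7 = 2329.0 J
Heat released by water cooling to 0 °C: 142.6×4.16×28.5 = 16907 J
16907 J < 2329.0 + 237.1×335.0 = 81757.5 J, so not all ice melts; final T = 0 °C.
Heat left for melting: 16907 − 2329.0 = 14578.0 J
Mass melted = 14578.0 / 335.0 = 43.52 g
Ice remaining = 237.1 − 43.52 = 193.58 g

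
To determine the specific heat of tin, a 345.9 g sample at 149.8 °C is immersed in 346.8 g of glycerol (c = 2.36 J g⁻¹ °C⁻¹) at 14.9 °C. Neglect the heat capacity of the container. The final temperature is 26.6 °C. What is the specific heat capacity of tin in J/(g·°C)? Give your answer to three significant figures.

q_gained = (346.8 × 2.36) × (26.6 − 14.9) = 9576 J
q_lost = 345.9 × c × (149.8 − 26.6) = 42614.88 c
Set equal: c = 9576 / 42614.88 = 0.225 J/(g·°C)

c = 0.225 J/(g·°C)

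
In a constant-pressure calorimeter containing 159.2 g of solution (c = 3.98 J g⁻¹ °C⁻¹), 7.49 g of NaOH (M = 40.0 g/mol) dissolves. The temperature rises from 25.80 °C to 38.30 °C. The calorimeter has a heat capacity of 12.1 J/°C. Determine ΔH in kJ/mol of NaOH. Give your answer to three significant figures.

ΔH = -43.1 kJ/mol

|ΔT| = |38.30 − 25.80| = 12.50 °C
|q_surr| = (159.2 × 3.98 + 12.1) × 12.50 = 645.716 × 12.50 = 8071 J
n(NaOH) = 7.49 / 40.0 = 0.1873 mol
Temperature rose, so q_rxn = −|q_surr| = -8.071 kJ
ΔH = q_rxn / n = -43.09 kJ/mol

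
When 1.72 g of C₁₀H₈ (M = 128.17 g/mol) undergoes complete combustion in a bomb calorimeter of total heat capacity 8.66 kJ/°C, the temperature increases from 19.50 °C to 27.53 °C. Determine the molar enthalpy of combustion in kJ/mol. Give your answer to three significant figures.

ΔH = -5180 kJ/mol

ΔT = 27.53 − 19.50 = 8.03 °C
q_cal = C_cal × ΔT = 8.66 × 8.03 = 69.5398 kJ
n = 1.72 / 128.17 = 0.01342 mol
q_rxn = −q_cal = -69.5398 kJ
ΔH = -69.5398 / 0.01342 = -5182 kJ/mol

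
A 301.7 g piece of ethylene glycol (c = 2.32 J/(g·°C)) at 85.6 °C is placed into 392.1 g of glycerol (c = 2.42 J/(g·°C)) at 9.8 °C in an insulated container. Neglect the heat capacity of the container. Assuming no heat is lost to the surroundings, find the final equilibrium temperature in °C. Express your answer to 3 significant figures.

T_f = 42.0 °C

Heat lost by ethylene glycol = heat gained by glycerol.
(301.7)(2.32)(85.6 − T) = (392.1)(2.42)(T − 9.8)
699.944 (85.6 − T) = 948.882 (T − 9.8)
59915 − 699.944 T = 948.882 T − 9299.0
69214.0 = 1648.826 T
T = 41.98 °C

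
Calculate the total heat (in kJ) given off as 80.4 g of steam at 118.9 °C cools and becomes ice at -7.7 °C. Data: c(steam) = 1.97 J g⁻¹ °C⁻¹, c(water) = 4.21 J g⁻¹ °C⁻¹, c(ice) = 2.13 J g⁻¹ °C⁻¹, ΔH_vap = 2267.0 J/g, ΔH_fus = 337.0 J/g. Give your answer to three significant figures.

q1 (cool steam 118.9→100 °C): 80.4 × 1.97 × 18.9 = 2994 J
q2 (condense at 100 °C): 80.4 × 2267.0 = 182267 J
q3 (cool water 100→0 °C): 80.4 × 4.21 × 100.0 = 33848 J
q4 (freeze at 0 °C): 80.4 × 337.0 = 27095 J
q5 (cool ice 0→-7.7 °C): 80.4 × 2.13 × 7.7 = 1319 J
Total: 2994 + 182267 + 33848 + 27095 + 1319 = 247523 J = 248 kJ

q = 248 kJ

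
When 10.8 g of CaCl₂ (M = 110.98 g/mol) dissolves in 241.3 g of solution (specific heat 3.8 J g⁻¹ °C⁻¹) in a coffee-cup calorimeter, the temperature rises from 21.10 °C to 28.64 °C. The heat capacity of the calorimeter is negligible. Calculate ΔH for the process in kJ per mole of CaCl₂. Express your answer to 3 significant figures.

|ΔT| = |28.64 − 21.10| = 7.54 °C
|q_surr| = (241.3 × 3.8) × 7.54 = 916.94 × 7.54 = 6913.7 J
n(CaCl₂) = 10.8 / 110.98 = 0.097315 mol
Temperature rose, so q_rxn = −|q_surr| = -6.9137 kJ
ΔH = q_rxn / n = -71.04 kJ/mol

ΔH = -71.0 kJ/mol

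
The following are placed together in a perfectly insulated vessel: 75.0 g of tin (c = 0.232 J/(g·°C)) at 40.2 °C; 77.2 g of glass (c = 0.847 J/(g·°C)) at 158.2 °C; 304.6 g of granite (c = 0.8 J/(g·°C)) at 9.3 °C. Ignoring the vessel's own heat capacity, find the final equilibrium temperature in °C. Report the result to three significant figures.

T_f = 40.8 °C

Σ mᵢcᵢ(T − Tᵢ) = 0  ⇒  T = Σ mᵢcᵢTᵢ / Σ mᵢcᵢ
Σ mᵢcᵢ = 75.0×0.232 + 77.2×0.847 + 304.6×0.8 = 326.4684
Σ mᵢcᵢTᵢ = 17.4×40.2 + 65.3884×158.2 + 243.68×9.3 = 13310
T = 13310 / 326.4684 = 40.77 °C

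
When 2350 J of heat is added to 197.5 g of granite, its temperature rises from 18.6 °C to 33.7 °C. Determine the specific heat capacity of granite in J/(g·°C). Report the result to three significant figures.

c = q / (m ΔT) = 2350 / (197.5 × 15.1)
c = 2350 / 2982.25 = 0.788 J/(g·°C)

c = 0.788 J/(g·°C)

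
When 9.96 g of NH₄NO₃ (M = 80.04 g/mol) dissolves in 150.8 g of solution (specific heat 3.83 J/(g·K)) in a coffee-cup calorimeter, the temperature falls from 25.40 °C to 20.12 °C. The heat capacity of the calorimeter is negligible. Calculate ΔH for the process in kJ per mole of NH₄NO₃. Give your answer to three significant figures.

ΔH = 24.5 kJ/mol

|ΔT| = |20.12 − 25.40| = 5.28 °C
|q_surr| = (150.8 × 3.83) × 5.28 = 577.564 × 5.28 = 3050 J
n(NH₄NO₃) = 9.96 / 80.04 = 0.1244 mol
Temperature fell, so q_rxn = +|q_surr| = 3.050 kJ
ΔH = q_rxn / n = 24.52 kJ/mol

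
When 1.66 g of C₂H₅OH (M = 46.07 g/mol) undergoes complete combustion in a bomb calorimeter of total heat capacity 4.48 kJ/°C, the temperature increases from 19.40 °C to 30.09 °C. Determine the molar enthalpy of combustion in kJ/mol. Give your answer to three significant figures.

ΔH = -1330 kJ/mol

ΔT = 30.09 − 19.40 = 10.69 °C
q_cal = C_cal × ΔT = 4.48 × 10.69 = 47.8912 kJ
n = 1.66 / 46.07 = 0.03603 mol
q_rxn = −q_cal = -47.8912 kJ
ΔH = -47.8912 / 0.03603 = -1329 kJ/mol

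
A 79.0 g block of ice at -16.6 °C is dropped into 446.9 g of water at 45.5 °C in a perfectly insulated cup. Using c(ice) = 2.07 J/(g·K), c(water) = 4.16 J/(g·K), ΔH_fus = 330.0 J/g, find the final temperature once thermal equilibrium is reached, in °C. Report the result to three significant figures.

Heat to bring ice to 0 °C and melt it: q₁ = 79.0×2.07×16.6 + 79.0×330.0 = 28785 J
Heat the water can supply cooling to 0 °C: 446.9×4.16×45.5 = 84589.2 J > q₁, so all ice melts.
Energy balance: 446.9×4.16×(45.5 − T) = 28785 + 79.0×4.16×(T − 0)
1859.104(45.5 − T) = 28785 + 328.64 T
84589.2 − 28785 = 2187.744 T
T = 55804.2 / 2187.744 = 25.51 °C

T_f = 25.5 °C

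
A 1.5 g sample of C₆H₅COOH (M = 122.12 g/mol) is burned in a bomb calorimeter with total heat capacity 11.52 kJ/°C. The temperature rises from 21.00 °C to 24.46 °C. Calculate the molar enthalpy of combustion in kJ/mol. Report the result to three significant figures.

ΔH = -3250 kJ/mol

ΔT = 24.46 − 21.00 = 3.46 °C
q_cal = C_cal × ΔT = 11.52 × 3.46 = 39.8592 kJ
n = 1.5 / 122.12 = 0.01228 mol
q_rxn = −q_cal = -39.8592 kJ
ΔH = -39.8592 / 0.01228 = -3246 kJ/mol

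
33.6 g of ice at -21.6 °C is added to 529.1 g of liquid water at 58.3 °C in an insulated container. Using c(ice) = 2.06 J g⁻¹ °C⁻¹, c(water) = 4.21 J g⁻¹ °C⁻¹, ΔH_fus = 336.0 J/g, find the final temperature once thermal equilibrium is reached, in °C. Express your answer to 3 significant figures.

T_f = 49.4 °C

Heat to bring ice to 0 °C and melt it: q₁ = 33.6×2.06×21.6 + 33.6×336.0 = 12785 J
Heat the water can supply cooling to 0 °C: 529.1×4.21×58.3 = 129864 J > q₁, so all ice melts.
Energy balance: 529.1×4.21×(58.3 − T) = 12785 + 33.6×4.21×(T − 0)
2227.511(58.3 − T) = 12785 + 141.456 T
129864 − 12785 = 2368.967 T
T = 117079 / 2368.967 = 49.42 °C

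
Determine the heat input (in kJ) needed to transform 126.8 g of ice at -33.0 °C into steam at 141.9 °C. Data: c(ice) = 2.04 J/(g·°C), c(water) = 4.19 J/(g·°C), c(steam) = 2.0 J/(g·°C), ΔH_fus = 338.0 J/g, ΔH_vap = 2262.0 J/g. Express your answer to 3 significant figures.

q1 (heat ice -33.0→0.0 °C): 126.8 × 2.04 × 33.0 = 8536 J
q2 (melt at 0 °C): 126.8 × 338.0 = 42858 J
q3 (heat water 0.0→100.0 °C): 126.8 × 4.19 × 100.0 = 53129 J
q4 (vaporize at 100 °C): 126.8 × 2262.0 = 286822 J
q5 (heat steam 100.0→141.9 °C): 126.8 × 2.0 × 41.9 = 10626 J
Total: 8536 + 42858 + 53129 + 286822 + 10626 = 401971 J = 402 kJ

q = 402 kJ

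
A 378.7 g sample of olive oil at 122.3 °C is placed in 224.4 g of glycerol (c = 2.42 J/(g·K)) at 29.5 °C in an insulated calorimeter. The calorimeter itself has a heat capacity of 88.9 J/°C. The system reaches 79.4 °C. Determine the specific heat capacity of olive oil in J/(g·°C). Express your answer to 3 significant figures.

q_gained = (224.4 × 2.42 + 88.9) × (79.4 − 29.5) = 31530 J
q_lost = 378.7 × c × (122.3 − 79.4) = 16246.23 c
Set equal: c = 31530 / 16246.23 = 1.94 J/(g·°C)

c = 1.94 J/(g·°C)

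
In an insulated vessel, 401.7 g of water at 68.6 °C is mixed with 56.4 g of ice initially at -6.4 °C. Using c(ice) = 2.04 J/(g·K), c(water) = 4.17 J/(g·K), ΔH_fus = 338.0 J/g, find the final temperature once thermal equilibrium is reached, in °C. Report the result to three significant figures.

T_f = 49.8 °C

Heat to bring ice to 0 °C and melt it: q₁ = 56.4×2.04×6.4 + 56.4×338.0 = 19800 J
Heat the water can supply cooling to 0 °C: 401.7×4.17×68.6 = 114911 J > q₁, so all ice melts.
Energy balance: 401.7×4.17×(68.6 − T) = 19800 + 56.4×4.17×(T − 0)
1675.089(68.6 − T) = 19800 + 235.188 T
114911 − 19800 = 1910.277 T
T = 95111 / 1910.277 = 49.79 °C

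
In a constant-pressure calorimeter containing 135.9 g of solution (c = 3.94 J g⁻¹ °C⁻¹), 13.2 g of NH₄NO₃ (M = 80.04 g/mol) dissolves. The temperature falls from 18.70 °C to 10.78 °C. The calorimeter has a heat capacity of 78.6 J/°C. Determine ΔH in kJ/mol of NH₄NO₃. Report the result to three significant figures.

|ΔT| = |10.78 − 18.70| = 7.92 °C
|q_surr| = (135.9 × 3.94 + 78.6) × 7.92 = 614.046 × 7.92 = 4863 J
n(NH₄NO₃) = 13.2 / 80.04 = 0.1649 mol
Temperature fell, so q_rxn = +|q_surr| = 4.863 kJ
ΔH = q_rxn / n = 29.49 kJ/mol

ΔH = 29.5 kJ/mol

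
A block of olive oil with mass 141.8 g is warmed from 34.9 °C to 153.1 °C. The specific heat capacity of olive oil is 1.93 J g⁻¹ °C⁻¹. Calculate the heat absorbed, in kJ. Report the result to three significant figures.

q = m c ΔT = 141.8 × 1.93 × (153.1 − 34.9)
q = 141.8 × 1.93 × 118.2 = 32348 J = 32.3 kJ

q = 32.3 kJ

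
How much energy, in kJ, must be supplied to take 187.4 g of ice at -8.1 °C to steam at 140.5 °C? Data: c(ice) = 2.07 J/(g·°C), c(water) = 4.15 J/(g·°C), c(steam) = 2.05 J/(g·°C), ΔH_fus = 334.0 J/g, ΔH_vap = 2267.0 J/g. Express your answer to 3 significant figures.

q = 584 kJ

q1 (heat ice -8.1→0.0 °C): 187.4 × 2.07 × 8.1 = 3142 J
q2 (melt at 0 °C): 187.4 × 334.0 = 62592 J
q3 (heat water 0.0→100.0 °C): 187.4 × 4.15 × 100.0 = 77771 J
q4 (vaporize at 100 °C): 187.4 × 2267.0 = 424836 J
q5 (heat steam 100.0→140.5 °C): 187.4 × 2.05 × 40.5 = 15559 J
Total: 3142 + 62592 + 77771 + 424836 + 15559 = 583900 J = 584 kJ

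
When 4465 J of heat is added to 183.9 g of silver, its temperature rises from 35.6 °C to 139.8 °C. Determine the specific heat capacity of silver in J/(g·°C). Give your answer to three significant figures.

c = q / (m ΔT) = 4465 / (183.9 × 104.2)
c = 4465 / 19162.38 = 0.233 J/(g·°C)

c = 0.233 J/(g·°C)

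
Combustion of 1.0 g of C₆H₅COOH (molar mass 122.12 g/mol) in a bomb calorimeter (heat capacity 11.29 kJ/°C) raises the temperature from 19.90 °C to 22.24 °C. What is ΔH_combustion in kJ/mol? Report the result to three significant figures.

ΔH = -3230 kJ/mol

ΔT = 22.24 − 19.90 = 2.34 °C
q_cal = C_cal × ΔT = 11.29 × 2.34 = 26.4186 kJ
n = 1.0 / 122.12 = 0.008189 mol
q_rxn = −q_cal = -26.4186 kJ
ΔH = -26.4186 / 0.008189 = -3226 kJ/mol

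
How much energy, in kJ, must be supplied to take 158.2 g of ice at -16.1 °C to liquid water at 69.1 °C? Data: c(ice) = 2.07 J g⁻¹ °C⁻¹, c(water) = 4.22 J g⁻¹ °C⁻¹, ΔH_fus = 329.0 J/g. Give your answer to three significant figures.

q1 (heat ice -16.1→0.0 °C): 158.2 × 2.07 × 16.1 = 5272 J
q2 (melt at 0 °C): 158.2 × 329.0 = 52048 J
q3 (heat water 0.0→69.1 °C): 158.2 × 4.22 × 69.1 = 46131 J
Total: 5272 + 52048 + 46131 = 103451 J = 103 kJ

q = 103 kJ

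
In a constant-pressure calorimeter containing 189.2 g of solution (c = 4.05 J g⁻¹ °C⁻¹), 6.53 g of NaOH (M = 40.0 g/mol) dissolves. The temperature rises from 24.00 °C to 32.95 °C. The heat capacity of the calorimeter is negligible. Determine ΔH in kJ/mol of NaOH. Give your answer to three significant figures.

|ΔT| = |32.95 − 24.00| = 8.95 °C
|q_surr| = (189.2 × 4.05) × 8.95 = 766.26 × 8.95 = 6858 J
n(NaOH) = 6.53 / 40.0 = 0.1633 mol
Temperature rose, so q_rxn = −|q_surr| = -6.858 kJ
ΔH = q_rxn / n = -42.00 kJ/mol

ΔH = -42.0 kJ/mol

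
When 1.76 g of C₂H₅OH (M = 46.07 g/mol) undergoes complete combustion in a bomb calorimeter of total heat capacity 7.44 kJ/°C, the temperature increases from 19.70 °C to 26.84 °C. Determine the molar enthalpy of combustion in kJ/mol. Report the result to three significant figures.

ΔT = 26.84 − 19.70 = 7.14 °C
q_cal = C_cal × ΔT = 7.44 × 7.14 = 53.1216 kJ
n = 1.76 / 46.07 = 0.03820 mol
q_rxn = −q_cal = -53.1216 kJ
ΔH = -53.1216 / 0.03820 = -1391 kJ/mol

ΔH = -1390 kJ/mol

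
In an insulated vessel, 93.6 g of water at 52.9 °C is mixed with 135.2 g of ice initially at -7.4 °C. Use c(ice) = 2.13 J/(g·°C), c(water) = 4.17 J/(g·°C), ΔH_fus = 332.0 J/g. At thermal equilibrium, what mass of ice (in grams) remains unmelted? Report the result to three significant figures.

Heat to warm all ice to 0 °C: 135.2×2.13×7.4 = 2131.0 J
Heat released by water cooling to 0 °C: 93.6×4.17×52.9 = 20648 J
20648 J < 2131.0 + 135.2×332.0 = 47017.4 J, so not all ice melts; final T = 0 °C.
Heat left for melting: 20648 − 2131.0 = 18517.0 J
Mass melted = 18517.0 / 332.0 = 55.77 g
Ice remaining = 135.2 − 55.77 = 79.43 g

m_ice remaining = 79.4 g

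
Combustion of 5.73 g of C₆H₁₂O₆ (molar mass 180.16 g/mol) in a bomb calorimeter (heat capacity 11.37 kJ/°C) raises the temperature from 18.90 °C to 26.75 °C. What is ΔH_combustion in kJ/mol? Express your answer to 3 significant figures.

ΔT = 26.75 − 18.90 = 7.85 °C
q_cal = C_cal × ΔT = 11.37 × 7.85 = 89.2545 kJ
n = 5.73 / 180.16 = 0.03181 mol
q_rxn = −q_cal = -89.2545 kJ
ΔH = -89.2545 / 0.03181 = -2806 kJ/mol

ΔH = -2810 kJ/mol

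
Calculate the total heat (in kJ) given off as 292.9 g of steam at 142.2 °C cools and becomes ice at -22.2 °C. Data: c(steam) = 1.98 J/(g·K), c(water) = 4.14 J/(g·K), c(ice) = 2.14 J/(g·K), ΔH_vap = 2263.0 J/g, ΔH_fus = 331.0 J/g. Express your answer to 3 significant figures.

q = 919 kJ

q1 (cool steam 142.2→100 °C): 292.9 × 1.98 × 42.2 = 24474 J
q2 (condense at 100 °C): 292.9 × 2263.0 = 662833 J
q3 (cool water 100→0 °C): 292.9 × 4.14 × 100.0 = 121261 J
q4 (freeze at 0 °C): 292.9 × 331.0 = 96950 J
q5 (cool ice 0→-22.2 °C): 292.9 × 2.14 × 22.2 = 13915 J
Total: 24474 + 662833 + 121261 + 96950 + 13915 = 919433 J = 919 kJ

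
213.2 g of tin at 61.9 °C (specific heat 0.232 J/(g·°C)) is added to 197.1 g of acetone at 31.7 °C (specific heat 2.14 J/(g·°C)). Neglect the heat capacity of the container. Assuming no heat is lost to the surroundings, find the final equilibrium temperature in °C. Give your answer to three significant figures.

Heat lost by tin = heat gained by acetone.
(213.2)(0.232)(61.9 − T) = (197.1)(2.14)(T − 31.7)
49.4624 (61.9 − T) = 421.794 (T − 31.7)
3061.7 − 49.4624 T = 421.794 T − 13371
16432.7 = 471.2564 T
T = 34.87 °C

T_f = 34.9 °C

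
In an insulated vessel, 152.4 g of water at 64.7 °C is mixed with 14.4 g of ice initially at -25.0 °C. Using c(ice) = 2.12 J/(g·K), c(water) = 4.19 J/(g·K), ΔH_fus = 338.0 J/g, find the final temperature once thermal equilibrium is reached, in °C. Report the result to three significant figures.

Heat to bring ice to 0 °C and melt it: q₁ = 14.4×2.12×25.0 + 14.4×338.0 = 5630.4 J
Heat the water can supply cooling to 0 °C: 152.4×4.19×64.7 = 41314.6 J > q₁, so all ice melts.
Energy balance: 152.4×4.19×(64.7 − T) = 5630.4 + 14.4×4.19×(T − 0)
638.556(64.7 − T) = 5630.4 + 60.336 T
41314.6 − 5630.4 = 698.892 T
T = 35684.2 / 698.892 = 51.06 °C

T_f = 51.1 °C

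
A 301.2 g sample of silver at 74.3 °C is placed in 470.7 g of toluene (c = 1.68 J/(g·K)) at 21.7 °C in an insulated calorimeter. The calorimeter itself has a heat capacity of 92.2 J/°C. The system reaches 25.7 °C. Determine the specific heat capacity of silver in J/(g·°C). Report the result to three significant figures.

c = 0.241 J/(g·°C)

q_gained = (470.7 × 1.68 + 92.2) × (25.7 − 21.7) = 3532 J
q_lost = 301.2 × c × (74.3 − 25.7) = 14638.32 c
Set equal: c = 3532 / 14638.32 = 0.241 J/(g·°C)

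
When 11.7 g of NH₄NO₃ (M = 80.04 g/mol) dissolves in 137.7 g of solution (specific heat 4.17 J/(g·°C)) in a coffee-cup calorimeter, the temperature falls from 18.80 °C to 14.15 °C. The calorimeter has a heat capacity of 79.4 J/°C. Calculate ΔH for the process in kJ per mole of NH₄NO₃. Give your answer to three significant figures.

ΔH = 20.8 kJ/mol

|ΔT| = |14.15 − 18.80| = 4.65 °C
|q_surr| = (137.7 × 4.17 + 79.4) × 4.65 = 653.609 × 4.65 = 3039 J
n(NH₄NO₃) = 11.7 / 80.04 = 0.1462 mol
Temperature fell, so q_rxn = +|q_surr| = 3.039 kJ
ΔH = q_rxn / n = 20.79 kJ/mol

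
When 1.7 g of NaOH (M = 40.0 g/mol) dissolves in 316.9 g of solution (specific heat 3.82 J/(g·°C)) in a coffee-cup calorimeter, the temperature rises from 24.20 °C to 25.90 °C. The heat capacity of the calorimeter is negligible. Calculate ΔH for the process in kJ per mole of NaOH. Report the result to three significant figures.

ΔH = -48.4 kJ/mol

|ΔT| = |25.90 − 24.20| = 1.70 °C
|q_surr| = (316.9 × 3.82) × 1.70 = 1210.558 × 1.70 = 2058 J
n(NaOH) = 1.7 / 40.0 = 0.04250 mol
Temperature rose, so q_rxn = −|q_surr| = -2.058 kJ
ΔH = q_rxn / n = -48.42 kJ/mol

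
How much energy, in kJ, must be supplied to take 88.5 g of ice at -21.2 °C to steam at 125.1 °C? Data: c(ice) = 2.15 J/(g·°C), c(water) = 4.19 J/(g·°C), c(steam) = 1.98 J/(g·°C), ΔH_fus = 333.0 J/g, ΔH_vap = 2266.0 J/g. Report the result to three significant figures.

q = 276 kJ

q1 (heat ice -21.2→0.0 °C): 88.5 × 2.15 × 21.2 = 4034 J
q2 (melt at 0 °C): 88.5 × 333.0 = 29471 J
q3 (heat water 0.0→100.0 °C): 88.5 × 4.19 × 100.0 = 37082 J
q4 (vaporize at 100 °C): 88.5 × 2266.0 = 200541 J
q5 (heat steam 100.0→125.1 °C): 88.5 × 1.98 × 25.1 = 4398 J
Total: 4034 + 29471 + 37082 + 200541 + 4398 = 275526 J = 276 kJ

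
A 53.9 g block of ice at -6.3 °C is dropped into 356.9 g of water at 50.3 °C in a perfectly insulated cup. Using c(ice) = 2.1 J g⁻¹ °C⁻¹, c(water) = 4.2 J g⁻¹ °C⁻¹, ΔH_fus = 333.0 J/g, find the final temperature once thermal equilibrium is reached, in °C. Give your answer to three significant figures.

Heat to bring ice to 0 °C and melt it: q₁ = 53.9×2.1×6.3 + 53.9×333.0 = 18662 J
Heat the water can supply cooling to 0 °C: 356.9×4.2×50.3 = 75398.7 J > q₁, so all ice melts.
Energy balance: 356.9×4.2×(50.3 − T) = 18662 + 53.9×4.2×(T − 0)
1498.98(50.3 − T) = 18662 + 226.38 T
75398.7 − 18662 = 1725.36 T
T = 56736.7 / 1725.36 = 32.88 °C

T_f = 32.9 °C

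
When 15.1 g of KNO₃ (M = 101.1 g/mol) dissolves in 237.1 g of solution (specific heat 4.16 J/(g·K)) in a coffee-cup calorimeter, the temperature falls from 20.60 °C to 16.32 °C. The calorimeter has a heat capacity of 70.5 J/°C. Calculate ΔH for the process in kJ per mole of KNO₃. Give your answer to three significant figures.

|ΔT| = |16.32 − 20.60| = 4.28 °C
|q_surr| = (237.1 × 4.16 + 70.5) × 4.28 = 1056.836 × 4.28 = 4523 J
n(KNO₃) = 15.1 / 101.1 = 0.1494 mol
Temperature fell, so q_rxn = +|q_surr| = 4.523 kJ
ΔH = q_rxn / n = 30.27 kJ/mol

ΔH = 30.3 kJ/mol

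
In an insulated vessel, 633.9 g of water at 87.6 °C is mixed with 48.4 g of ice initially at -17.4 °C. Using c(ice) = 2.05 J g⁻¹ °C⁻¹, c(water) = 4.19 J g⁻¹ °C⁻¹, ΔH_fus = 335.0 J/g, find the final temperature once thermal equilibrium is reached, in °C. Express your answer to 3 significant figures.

T_f = 75.1 °C

Heat to bring ice to 0 °C and melt it: q₁ = 48.4×2.05×17.4 + 48.4×335.0 = 17940 J
Heat the water can supply cooling to 0 °C: 633.9×4.19×87.6 = 232669 J > q₁, so all ice melts.
Energy balance: 633.9×4.19×(87.6 − T) = 17940 + 48.4×4.19×(T − 0)
2656.041(87.6 − T) = 17940 + 202.796 T
232669 − 17940 = 2858.837 T
T = 214729 / 2858.837 = 75.11 °C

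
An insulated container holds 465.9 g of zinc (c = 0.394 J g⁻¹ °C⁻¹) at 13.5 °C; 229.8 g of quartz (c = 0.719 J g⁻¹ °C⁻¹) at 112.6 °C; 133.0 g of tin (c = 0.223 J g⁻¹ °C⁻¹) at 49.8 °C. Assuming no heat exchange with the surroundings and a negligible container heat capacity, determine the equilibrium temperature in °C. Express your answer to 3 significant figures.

Σ mᵢcᵢ(T − Tᵢ) = 0  ⇒  T = Σ mᵢcᵢTᵢ / Σ mᵢcᵢ
Σ mᵢcᵢ = 465.9×0.394 + 229.8×0.719 + 133.0×0.223 = 378.4498
Σ mᵢcᵢTᵢ = 183.5646×13.5 + 165.2262×112.6 + 29.659×49.8 = 22560
T = 22560 / 378.4498 = 59.61 °C

T_f = 59.6 °C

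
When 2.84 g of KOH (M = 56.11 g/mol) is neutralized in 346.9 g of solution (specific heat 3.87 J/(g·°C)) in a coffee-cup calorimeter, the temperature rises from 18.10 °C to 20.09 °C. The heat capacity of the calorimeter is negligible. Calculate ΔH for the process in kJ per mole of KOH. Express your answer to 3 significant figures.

|ΔT| = |20.09 − 18.10| = 1.99 °C
|q_surr| = (346.9 × 3.87) × 1.99 = 1342.503 × 1.99 = 2672 J
n(KOH) = 2.84 / 56.11 = 0.05061 mol
Temperature rose, so q_rxn = −|q_surr| = -2.672 kJ
ΔH = q_rxn / n = -52.80 kJ/mol

ΔH = -52.8 kJ/mol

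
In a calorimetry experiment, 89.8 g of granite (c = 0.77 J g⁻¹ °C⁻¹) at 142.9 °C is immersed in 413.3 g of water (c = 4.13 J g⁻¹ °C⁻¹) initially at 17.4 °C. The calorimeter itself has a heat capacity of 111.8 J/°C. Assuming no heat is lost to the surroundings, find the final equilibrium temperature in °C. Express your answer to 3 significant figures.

T_f = 22.0 °C

Heat lost by granite = heat gained by water + calorimeter.
(89.8)(0.77)(142.9 − T) = [(413.3)(4.13) + 111.8](T − 17.4)
69.146 (142.9 − T) = 1818.729 (T − 17.4)
9881.0 − 69.146 T = 1818.729 T − 31646
41527.0 = 1887.875 T
T = 22.00 °C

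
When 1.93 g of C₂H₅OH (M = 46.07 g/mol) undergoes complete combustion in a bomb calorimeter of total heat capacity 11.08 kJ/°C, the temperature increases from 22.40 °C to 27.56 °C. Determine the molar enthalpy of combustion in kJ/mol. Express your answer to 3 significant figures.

ΔT = 27.56 − 22.40 = 5.16 °C
q_cal = C_cal × ΔT = 11.08 × 5.16 = 57.1728 kJ
n = 1.93 / 46.07 = 0.04189 mol
q_rxn = −q_cal = -57.1728 kJ
ΔH = -57.1728 / 0.04189 = -1364.8 kJ/mol

ΔH = -1360 kJ/mol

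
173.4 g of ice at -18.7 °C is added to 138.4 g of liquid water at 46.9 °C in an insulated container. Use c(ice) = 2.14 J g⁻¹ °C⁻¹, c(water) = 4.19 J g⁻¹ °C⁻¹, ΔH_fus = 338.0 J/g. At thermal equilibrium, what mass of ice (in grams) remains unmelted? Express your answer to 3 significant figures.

m_ice remaining = 113 g

Heat to warm all ice to 0 °C: 173.4×2.14×18.7 = 6939.1 J
Heat released by water cooling to 0 °C: 138.4×4.19×46.9 = 27197 J
27197 J < 6939.1 + 173.4×338.0 = 65548.3 J, so not all ice melts; final T = 0 °C.
Heat left for melting: 27197 − 6939.1 = 20257.9 J
Mass melted = 20257.9 / 338.0 = 59.93 g
Ice remaining = 173.4 − 59.93 = 113.47 g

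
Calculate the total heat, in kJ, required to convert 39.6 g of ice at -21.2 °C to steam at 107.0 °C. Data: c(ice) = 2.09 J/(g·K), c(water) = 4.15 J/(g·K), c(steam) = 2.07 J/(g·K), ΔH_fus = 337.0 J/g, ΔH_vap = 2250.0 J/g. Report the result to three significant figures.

q1 (heat ice -21.2→0.0 °C): 39.6 × 2.09 × 21.2 = 1755 J
q2 (melt at 0 °C): 39.6 × 337.0 = 13345 J
q3 (heat water 0.0→100.0 °C): 39.6 × 4.15 × 100.0 = 16434 J
q4 (vaporize at 100 °C): 39.6 × 2250.0 = 89100 J
q5 (heat steam 100.0→107.0 °C): 39.6 × 2.07 × 7.0 = 574 J
Total: 1755 + 13345 + 16434 + 89100 + 574 = 121208 J = 121 kJ

q = 121 kJ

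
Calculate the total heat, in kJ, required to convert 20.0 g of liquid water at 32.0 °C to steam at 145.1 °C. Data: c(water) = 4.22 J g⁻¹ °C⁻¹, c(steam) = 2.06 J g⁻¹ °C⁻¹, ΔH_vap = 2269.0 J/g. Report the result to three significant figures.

q1 (heat water 32.0→100.0 °C): 20.0 × 4.22 × 68.0 = 5739 J
q2 (vaporize at 100 °C): 20.0 × 2269.0 = 45380 J
q3 (heat steam 100.0→145.1 °C): 20.0 × 2.06 × 45.1 = 1858 J
Total: 5739 + 45380 + 1858 = 52977 J = 53.0 kJ

q = 53.0 kJ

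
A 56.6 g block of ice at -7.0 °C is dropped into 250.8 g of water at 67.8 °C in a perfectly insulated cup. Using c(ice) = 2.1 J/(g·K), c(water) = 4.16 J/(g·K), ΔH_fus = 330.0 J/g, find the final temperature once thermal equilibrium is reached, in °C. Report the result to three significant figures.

T_f = 40.1 °C

Heat to bring ice to 0 °C and melt it: q₁ = 56.6×2.1×7.0 + 56.6×330.0 = 19510 J
Heat the water can supply cooling to 0 °C: 250.8×4.16×67.8 = 70737.6 J > q₁, so all ice melts.
Energy balance: 250.8×4.16×(67.8 − T) = 19510 + 56.6×4.16×(T − 0)
1043.328(67.8 − T) = 19510 + 235.456 T
70737.6 − 19510 = 1278.784 T
T = 51227.6 / 1278.784 = 40.06 °C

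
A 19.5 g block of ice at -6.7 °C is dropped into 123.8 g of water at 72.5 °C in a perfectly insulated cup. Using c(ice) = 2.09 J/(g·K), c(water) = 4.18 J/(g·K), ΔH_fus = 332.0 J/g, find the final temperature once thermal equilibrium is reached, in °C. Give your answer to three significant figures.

Heat to bring ice to 0 °C and melt it: q₁ = 19.5×2.09×6.7 + 19.5×332.0 = 6747.1 J
Heat the water can supply cooling to 0 °C: 123.8×4.18×72.5 = 37517.6 J > q₁, so all ice melts.
Energy balance: 123.8×4.18×(72.5 − T) = 6747.1 + 19.5×4.18×(T − 0)
517.484(72.5 − T) = 6747.1 + 81.51 T
37517.6 − 6747.1 = 598.994 T
T = 30770.5 / 598.994 = 51.37 °C

T_f = 51.4 °C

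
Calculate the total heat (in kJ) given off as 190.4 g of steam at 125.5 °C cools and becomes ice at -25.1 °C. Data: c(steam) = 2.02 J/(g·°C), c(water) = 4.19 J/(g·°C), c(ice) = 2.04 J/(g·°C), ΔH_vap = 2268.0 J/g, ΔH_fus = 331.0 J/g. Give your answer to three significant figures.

q = 594 kJ

q1 (cool steam 125.5→100 °C): 190.4 × 2.02 × 25.5 = 9808 J
q2 (condense at 100 °C): 190.4 × 2268.0 = 431827 J
q3 (cool water 100→0 °C): 190.4 × 4.19 × 100.0 = 79778 J
q4 (freeze at 0 °C): 190.4 × 331.0 = 63022 J
q5 (cool ice 0→-25.1 °C): 190.4 × 2.04 × 25.1 = 9749 J
Total: 9808 + 431827 + 79778 + 63022 + 9749 = 594184 J = 594 kJ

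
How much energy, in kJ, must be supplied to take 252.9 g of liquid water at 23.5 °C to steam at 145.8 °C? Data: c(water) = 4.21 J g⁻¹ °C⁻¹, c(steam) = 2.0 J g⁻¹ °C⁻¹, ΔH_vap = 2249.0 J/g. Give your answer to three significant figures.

q = 673 kJ

q1 (heat water 23.5→100.0 °C): 252.9 × 4.21 × 76.5 = 81450 J
q2 (vaporize at 100 °C): 252.9 × 2249.0 = 568772 J
q3 (heat steam 100.0→145.8 °C): 252.9 × 2.0 × 45.8 = 23166 J
Total: 81450 + 568772 + 23166 = 673388 J = 673 kJ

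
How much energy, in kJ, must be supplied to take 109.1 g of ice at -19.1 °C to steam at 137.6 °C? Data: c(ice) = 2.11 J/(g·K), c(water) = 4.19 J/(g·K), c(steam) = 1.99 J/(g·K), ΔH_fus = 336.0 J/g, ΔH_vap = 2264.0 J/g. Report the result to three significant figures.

q = 342 kJ

q1 (heat ice -19.1→0.0 °C): 109.1 × 2.11 × 19.1 = 4397 J
q2 (melt at 0 °C): 109.1 × 336.0 = 36658 J
q3 (heat water 0.0→100.0 °C): 109.1 × 4.19 × 100.0 = 45713 J
q4 (vaporize at 100 °C): 109.1 × 2264.0 = 247002 J
q5 (heat steam 100.0→137.6 °C): 109.1 × 1.99 × 37.6 = 8163 J
Total: 4397 + 36658 + 45713 + 247002 + 8163 = 341933 J = 342 kJ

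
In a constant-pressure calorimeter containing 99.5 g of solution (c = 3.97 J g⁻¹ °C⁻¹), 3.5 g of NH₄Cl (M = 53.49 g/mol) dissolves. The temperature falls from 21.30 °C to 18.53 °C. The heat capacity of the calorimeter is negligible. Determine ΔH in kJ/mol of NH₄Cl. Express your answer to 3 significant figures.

|ΔT| = |18.53 − 21.30| = 2.77 °C
|q_surr| = (99.5 × 3.97) × 2.77 = 395.015 × 2.77 = 1094 J
n(NH₄Cl) = 3.5 / 53.49 = 0.06543 mol
Temperature fell, so q_rxn = +|q_surr| = 1.094 kJ
ΔH = q_rxn / n = 16.72 kJ/mol

ΔH = 16.7 kJ/mol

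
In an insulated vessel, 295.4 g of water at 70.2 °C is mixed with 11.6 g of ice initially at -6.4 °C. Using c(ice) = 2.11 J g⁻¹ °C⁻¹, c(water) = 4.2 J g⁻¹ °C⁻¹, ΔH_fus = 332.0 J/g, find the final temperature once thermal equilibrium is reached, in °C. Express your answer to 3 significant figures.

T_f = 64.4 °C

Heat to bring ice to 0 °C and melt it: q₁ = 11.6×2.11×6.4 + 11.6×332.0 = 4007.8 J
Heat the water can supply cooling to 0 °C: 295.4×4.2×70.2 = 87095.7 J > q₁, so all ice melts.
Energy balance: 295.4×4.2×(70.2 − T) = 4007.8 + 11.6×4.2×(T − 0)
1240.68(70.2 − T) = 4007.8 + 48.72 T
87095.7 − 4007.8 = 1289.40 T
T = 83087.9 / 1289.40 = 64.44 °C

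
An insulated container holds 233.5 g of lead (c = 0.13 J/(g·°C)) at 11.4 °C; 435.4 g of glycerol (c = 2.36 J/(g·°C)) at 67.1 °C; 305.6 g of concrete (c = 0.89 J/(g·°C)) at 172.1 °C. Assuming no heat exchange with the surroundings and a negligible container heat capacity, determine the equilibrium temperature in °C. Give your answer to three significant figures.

Σ mᵢcᵢ(T − Tᵢ) = 0  ⇒  T = Σ mᵢcᵢTᵢ / Σ mᵢcᵢ
Σ mᵢcᵢ = 233.5×0.13 + 435.4×2.36 + 305.6×0.89 = 1329.883
Σ mᵢcᵢTᵢ = 30.355×11.4 + 1027.544×67.1 + 271.984×172.1 = 116100
T = 116100 / 1329.883 = 87.30 °C

T_f = 87.3 °C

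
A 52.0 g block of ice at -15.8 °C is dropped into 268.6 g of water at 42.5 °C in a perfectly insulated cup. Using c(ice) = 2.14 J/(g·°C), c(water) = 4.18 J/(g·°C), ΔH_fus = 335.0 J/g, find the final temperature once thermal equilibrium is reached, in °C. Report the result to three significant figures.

T_f = 21.3 °C

Heat to bring ice to 0 °C and melt it: q₁ = 52.0×2.14×15.8 + 52.0×335.0 = 19178 J
Heat the water can supply cooling to 0 °C: 268.6×4.18×42.5 = 47716.8 J > q₁, so all ice melts.
Energy balance: 268.6×4.18×(42.5 − T) = 19178 + 52.0×4.18×(T − 0)
1122.748(42.5 − T) = 19178 + 217.36 T
47716.8 − 19178 = 1340.108 T
T = 28538.8 / 1340.108 = 21.30 °C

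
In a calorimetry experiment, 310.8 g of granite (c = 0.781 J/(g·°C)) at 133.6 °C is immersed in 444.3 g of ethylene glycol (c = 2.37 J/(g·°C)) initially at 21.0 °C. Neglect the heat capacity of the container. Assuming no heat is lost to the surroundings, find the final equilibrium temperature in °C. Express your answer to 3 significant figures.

Heat lost by granite = heat gained by ethylene glycol.
(310.8)(0.781)(133.6 − T) = (444.3)(2.37)(T − 21.0)
242.7348 (133.6 − T) = 1052.991 (T − 21.0)
32429 − 242.7348 T = 1052.991 T − 22113
54542 = 1295.7258 T
T = 42.09 °C

T_f = 42.1 °C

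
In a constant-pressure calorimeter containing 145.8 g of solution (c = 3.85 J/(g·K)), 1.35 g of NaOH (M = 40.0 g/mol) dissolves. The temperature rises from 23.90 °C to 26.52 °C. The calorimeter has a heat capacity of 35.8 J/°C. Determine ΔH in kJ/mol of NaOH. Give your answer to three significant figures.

|ΔT| = |26.52 − 23.90| = 2.62 °C
|q_surr| = (145.8 × 3.85 + 35.8) × 2.62 = 597.13 × 2.62 = 1564.5 J
n(NaOH) = 1.35 / 40.0 = 0.033750 mol
Temperature rose, so q_rxn = −|q_surr| = -1.5645 kJ
ΔH = q_rxn / n = -46.36 kJ/mol

ΔH = -46.4 kJ/mol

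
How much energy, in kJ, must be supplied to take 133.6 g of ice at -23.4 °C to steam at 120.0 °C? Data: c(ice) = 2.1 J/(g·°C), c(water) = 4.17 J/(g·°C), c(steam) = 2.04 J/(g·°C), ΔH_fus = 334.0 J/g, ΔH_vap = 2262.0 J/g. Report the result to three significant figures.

q = 415 kJ

q1 (heat ice -23.4→0.0 °C): 133.6 × 2.1 × 23.4 = 6565 J
q2 (melt at 0 °C): 133.6 × 334.0 = 44622 J
q3 (heat water 0.0→100.0 °C): 133.6 × 4.17 × 100.0 = 55711 J
q4 (vaporize at 100 °C): 133.6 × 2262.0 = 302203 J
q5 (heat steam 100.0→120.0 °C): 133.6 × 2.04 × 20.0 = 5451 J
Total: 6565 + 44622 + 55711 + 302203 + 5451 = 414552 J = 415 kJ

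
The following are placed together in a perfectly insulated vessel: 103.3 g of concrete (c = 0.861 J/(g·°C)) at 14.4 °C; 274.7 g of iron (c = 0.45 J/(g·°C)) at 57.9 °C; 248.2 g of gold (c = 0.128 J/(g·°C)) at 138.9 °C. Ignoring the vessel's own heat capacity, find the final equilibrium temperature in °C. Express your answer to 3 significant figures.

Σ mᵢcᵢ(T − Tᵢ) = 0  ⇒  T = Σ mᵢcᵢTᵢ / Σ mᵢcᵢ
Σ mᵢcᵢ = 103.3×0.861 + 274.7×0.45 + 248.2×0.128 = 244.3259
Σ mᵢcᵢTᵢ = 88.9413×14.4 + 123.615×57.9 + 31.7696×138.9 = 12851
T = 12851 / 244.3259 = 52.60 °C

T_f = 52.6 °C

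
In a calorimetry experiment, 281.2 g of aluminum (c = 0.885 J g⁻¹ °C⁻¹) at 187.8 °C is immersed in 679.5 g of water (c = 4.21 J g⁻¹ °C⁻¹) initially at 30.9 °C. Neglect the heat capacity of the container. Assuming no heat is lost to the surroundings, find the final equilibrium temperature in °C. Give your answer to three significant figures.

T_f = 43.5 °C

Heat lost by aluminum = heat gained by water.
(281.2)(0.885)(187.8 − T) = (679.5)(4.21)(T − 30.9)
248.862 (187.8 − T) = 2860.695 (T − 30.9)
46736 − 248.862 T = 2860.695 T − 88395
135131 = 3109.557 T
T = 43.46 °C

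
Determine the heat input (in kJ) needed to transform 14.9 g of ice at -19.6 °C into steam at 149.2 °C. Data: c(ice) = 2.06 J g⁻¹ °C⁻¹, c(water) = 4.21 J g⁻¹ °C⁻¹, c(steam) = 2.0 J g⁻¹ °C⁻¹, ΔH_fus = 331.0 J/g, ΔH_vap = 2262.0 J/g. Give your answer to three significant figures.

q = 47.0 kJ

q1 (heat ice -19.6→0.0 °C): 14.9 × 2.06 × 19.6 = 602 J
q2 (melt at 0 °C): 14.9 × 331.0 = 4932 J
q3 (heat water 0.0→100.0 °C): 14.9 × 4.21 × 100.0 = 6273 J
q4 (vaporize at 100 °C): 14.9 × 2262.0 = 33704 J
q5 (heat steam 100.0→149.2 °C): 14.9 × 2.0 × 49.2 = 1466 J
Total: 602 + 4932 + 6273 + 33704 + 1466 = 46977 J = 47.0 kJ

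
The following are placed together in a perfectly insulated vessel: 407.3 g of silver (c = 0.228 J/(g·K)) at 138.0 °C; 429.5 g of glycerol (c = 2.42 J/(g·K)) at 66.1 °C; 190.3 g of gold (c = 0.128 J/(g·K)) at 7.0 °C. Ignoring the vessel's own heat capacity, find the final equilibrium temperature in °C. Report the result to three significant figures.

Σ mᵢcᵢ(T − Tᵢ) = 0  ⇒  T = Σ mᵢcᵢTᵢ / Σ mᵢcᵢ
Σ mᵢcᵢ = 407.3×0.228 + 429.5×2.42 + 190.3×0.128 = 1156.6128
Σ mᵢcᵢTᵢ = 92.8644×138.0 + 1039.39×66.1 + 24.3584×7.0 = 81689
T = 81689 / 1156.6128 = 70.63 °C

T_f = 70.6 °C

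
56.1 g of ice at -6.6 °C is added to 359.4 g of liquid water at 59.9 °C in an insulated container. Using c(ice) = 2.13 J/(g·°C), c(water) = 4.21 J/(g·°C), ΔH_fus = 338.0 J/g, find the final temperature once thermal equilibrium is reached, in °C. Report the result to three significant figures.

T_f = 40.5 °C

Heat to bring ice to 0 °C and melt it: q₁ = 56.1×2.13×6.6 + 56.1×338.0 = 19750 J
Heat the water can supply cooling to 0 °C: 359.4×4.21×59.9 = 90633.1 J > q₁, so all ice melts.
Energy balance: 359.4×4.21×(59.9 − T) = 19750 + 56.1×4.21×(T − 0)
1513.074(59.9 − T) = 19750 + 236.181 T
90633.1 − 19750 = 1749.255 T
T = 70883.1 / 1749.255 = 40.52 °C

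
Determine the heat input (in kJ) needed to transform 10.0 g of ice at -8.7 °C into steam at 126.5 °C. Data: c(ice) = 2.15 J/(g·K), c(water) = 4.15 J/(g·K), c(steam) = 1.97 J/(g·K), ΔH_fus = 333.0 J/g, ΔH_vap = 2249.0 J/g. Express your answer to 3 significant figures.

q = 30.7 kJ

q1 (heat ice -8.7→0.0 °C): 10.0 × 2.15 × 8.7 = 187 J
q2 (melt at 0 °C): 10.0 × 333.0 = 3330 J
q3 (heat water 0.0→100.0 °C): 10.0 × 4.15 × 100.0 = 4150 J
q4 (vaporize at 100 °C): 10.0 × 2249.0 = 22490 J
q5 (heat steam 100.0→126.5 °C): 10.0 × 1.97 × 26.5 = 522 J
Total: 187 + 3330 + 4150 + 22490 + 522 = 30679 J = 30.7 kJ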